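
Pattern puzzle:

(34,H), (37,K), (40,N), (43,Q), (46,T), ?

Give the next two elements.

First slot goes 34, 37, 40, 43, 46 → 49 → 52 (+3 each step).
Letter: letters move forward 3 places in the alphabet, so H, K, N, Q, T → W → Z.
So the next two elements are (49,W) and (52,Z).

(49,W), (52,Z)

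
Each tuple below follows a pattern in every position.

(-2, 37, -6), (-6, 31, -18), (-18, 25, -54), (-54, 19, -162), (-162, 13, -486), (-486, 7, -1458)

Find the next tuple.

First entry: ×3 each step, so -2, -6, -18, -54, -162, -486 → -1458.
Second entry: 37, 31, 25, 19, 13, 7 → 1 (−6 each step).
For the third entry, always 3 × the first entry: -6, -18, -54, -162, -486, -1458 → -4374.
Combining the parts gives (-1458, 1, -4374).

(-1458, 1, -4374)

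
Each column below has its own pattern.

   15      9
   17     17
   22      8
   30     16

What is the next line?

41  7

First component — differences are 2, 5, 8, … (increasing by 3 each time): 15, 17, 22, 30 → 41.
Second component goes 9, 17, 8, 16 → 7 (alternating steps +8, −9, +8, −9, …).
So the next line is 41  7.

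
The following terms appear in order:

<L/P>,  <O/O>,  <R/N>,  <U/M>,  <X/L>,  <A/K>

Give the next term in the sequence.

First letter: letters move forward 3 places in the alphabet, wrapping Z→A, so L, O, R, U, X, A → D.
Second letter: letters move back 1 place in the alphabet; P, O, N, M, L, K → J.
So the next term is <D/J>.

<D/J>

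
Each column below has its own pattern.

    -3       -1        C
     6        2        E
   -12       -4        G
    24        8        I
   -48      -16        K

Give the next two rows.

96  32  M; -192  -64  O

For the first component, ×(-2) each step: -3, 6, -12, 24, -48 → 96 → -192.
Second component: ×(-2) each step; -1, 2, -4, 8, -16 → 32 → -64.
Letter: letters move forward 2 places in the alphabet; C, E, G, I, K → M → O.
Putting the parts together: 96  32  M and then -192  -64  O.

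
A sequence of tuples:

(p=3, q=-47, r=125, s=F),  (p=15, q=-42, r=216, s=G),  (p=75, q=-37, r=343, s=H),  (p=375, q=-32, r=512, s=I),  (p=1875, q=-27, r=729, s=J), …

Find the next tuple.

P: ×5 each step, so 3, 15, 75, 375, 1875 → 9375.
Q: +5 each step, so -47, -42, -37, -32, -27 → -22.
R — perfect cubes: 5³, 6³, 7³, …: 125, 216, 343, 512, 729 → 1000.
S: letters move forward 1 place in the alphabet; F, G, H, I, J → K.
Putting it together: (p=9375, q=-22, r=1000, s=K).

(p=9375, q=-22, r=1000, s=K)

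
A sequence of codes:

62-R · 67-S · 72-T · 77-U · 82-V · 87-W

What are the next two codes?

First component goes 62, 67, 72, 77, 82, 87 → 92 → 97 (+5 each step).
Letter: letters move forward 1 place in the alphabet, so R, S, T, U, V, W → X → Y.
So the next two codes are 92-X and 97-Y.

92-X then 97-Y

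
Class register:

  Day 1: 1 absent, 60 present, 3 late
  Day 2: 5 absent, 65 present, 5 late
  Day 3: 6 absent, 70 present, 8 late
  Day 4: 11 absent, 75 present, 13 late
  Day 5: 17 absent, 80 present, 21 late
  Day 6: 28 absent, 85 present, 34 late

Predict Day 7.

45 absent, 90 present, 55 late

Absent: each term is the sum of the two before it; 1, 5, 6, 11, 17, 28 → 45.
Present: +5 each step; 60, 65, 70, 75, 80, 85 → 90.
Late: each term is the sum of the two before it; 3, 5, 8, 13, 21, 34 → 55.
Combining the parts gives 45 absent, 90 present, 55 late.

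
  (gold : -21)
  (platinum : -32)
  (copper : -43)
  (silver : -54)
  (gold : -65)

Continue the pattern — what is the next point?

Metal: gold, platinum, copper, silver, gold → platinum (repeats gold → platinum → copper → silver).
Second entry — −11 each step: -21, -32, -43, -54, -65 → -76.
So the next point is (platinum : -76).

(platinum : -76)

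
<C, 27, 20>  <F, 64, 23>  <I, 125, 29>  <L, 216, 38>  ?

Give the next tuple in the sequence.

<O, 343, 50>

Letter — letters move forward 3 places in the alphabet: C, F, I, L → O.
Second component: 27, 64, 125, 216 → 343 (perfect cubes: 3³, 4³, 5³, …).
Third component — differences are 3, 6, 9, … (increasing by 3 each time): 20, 23, 29, 38 → 50.
Putting it together: <O, 343, 50>.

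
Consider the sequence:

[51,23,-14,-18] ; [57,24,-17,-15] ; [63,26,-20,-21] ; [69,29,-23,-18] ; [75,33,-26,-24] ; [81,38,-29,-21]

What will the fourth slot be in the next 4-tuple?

-27

Fourth slot: alternating steps +3, −6, +3, −6, …, so -18, -15, -21, -18, -24, -21 → -27.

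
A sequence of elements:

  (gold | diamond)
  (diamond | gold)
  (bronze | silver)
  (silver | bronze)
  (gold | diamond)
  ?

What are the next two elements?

(diamond | gold), (bronze | silver)

First rank: repeats gold → diamond → bronze → silver, so gold, diamond, bronze, silver, gold → diamond → bronze.
For the second rank, repeats diamond → gold → silver → bronze: diamond, gold, silver, bronze, diamond → gold → silver.
So the next two elements are (diamond | gold) and (bronze | silver).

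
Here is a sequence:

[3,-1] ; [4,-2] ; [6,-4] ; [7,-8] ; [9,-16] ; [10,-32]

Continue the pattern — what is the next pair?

First part — alternating steps +1, +2, +1, +2, …: 3, 4, 6, 7, 9, 10 → 12.
Second part — ×2 each step: -1, -2, -4, -8, -16, -32 → -64.
Combining the parts gives [12,-64].

[12,-64]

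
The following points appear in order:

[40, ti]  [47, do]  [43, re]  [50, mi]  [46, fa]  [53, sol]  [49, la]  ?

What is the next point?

First part: 40, 47, 43, 50, 46, 53, 49 → 56 (alternating steps +7, −4, +7, −4, …).
Note: ti, do, re, mi, fa, sol, la → ti (runs through the solfège scale do→ti).
Putting it together: [56, ti].

[56, ti]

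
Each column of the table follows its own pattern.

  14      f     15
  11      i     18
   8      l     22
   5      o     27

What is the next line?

2  r  33

First component goes 14, 11, 8, 5 → 2 (−3 each step).
Letter: f, i, l, o → r (letters move forward 3 places in the alphabet).
For the third component, differences are 3, 4, 5, … (increasing by 1 each time): 15, 18, 22, 27 → 33.
Combining the parts gives 2  r  33.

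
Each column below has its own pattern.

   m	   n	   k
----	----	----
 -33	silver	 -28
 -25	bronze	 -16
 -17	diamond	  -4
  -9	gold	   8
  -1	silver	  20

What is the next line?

For the column m, +8 each step: -33, -25, -17, -9, -1 → 7.
Column n — repeats silver → bronze → diamond → gold: silver, bronze, diamond, gold, silver → bronze.
Column k: +12 each step, so -28, -16, -4, 8, 20 → 32.
So the next line is 7  bronze  32.

7  bronze  32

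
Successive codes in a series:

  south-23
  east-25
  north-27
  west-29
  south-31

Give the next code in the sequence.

Direction: repeats south → east → north → west, so south, east, north, west, south → east.
Second component: +2 each step; 23, 25, 27, 29, 31 → 33.
Putting it together: east-33.

east-33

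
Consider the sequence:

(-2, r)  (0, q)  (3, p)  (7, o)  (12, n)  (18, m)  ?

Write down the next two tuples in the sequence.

(25, l), (33, k)

First component: differences are 2, 3, 4, … (increasing by 1 each time), so -2, 0, 3, 7, 12, 18 → 25 → 33.
Letter: letters move back 1 place in the alphabet, so r, q, p, o, n, m → l → k.
So the next two tuples are (25, l) and (33, k).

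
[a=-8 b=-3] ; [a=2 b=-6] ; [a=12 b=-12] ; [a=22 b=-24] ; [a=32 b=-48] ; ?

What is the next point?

A: +10 each step; -8, 2, 12, 22, 32 → 42.
For the b, ×2 each step: -3, -6, -12, -24, -48 → -96.
Combining the parts gives [a=42 b=-96].

[a=42 b=-96]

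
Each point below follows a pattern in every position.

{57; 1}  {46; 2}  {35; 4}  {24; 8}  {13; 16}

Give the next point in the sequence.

{2; 32}

First value — −11 each step: 57, 46, 35, 24, 13 → 2.
Second value — ×2 each step: 1, 2, 4, 8, 16 → 32.
So the next point is {2; 32}.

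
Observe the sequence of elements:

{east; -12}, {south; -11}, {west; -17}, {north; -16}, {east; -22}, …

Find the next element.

For the direction, repeats east → south → west → north: east, south, west, north, east → south.
Second slot: -12, -11, -17, -16, -22 → -21 (alternating steps +1, −6, +1, −6, …).
So the next element is {south; -21}.

{south; -21}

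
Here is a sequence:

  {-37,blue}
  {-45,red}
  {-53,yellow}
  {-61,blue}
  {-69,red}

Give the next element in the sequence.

First component — −8 each step: -37, -45, -53, -61, -69 → -77.
Colour goes blue, red, yellow, blue, red → yellow (repeats blue → red → yellow).
So the next element is {-77,yellow}.

{-77,yellow}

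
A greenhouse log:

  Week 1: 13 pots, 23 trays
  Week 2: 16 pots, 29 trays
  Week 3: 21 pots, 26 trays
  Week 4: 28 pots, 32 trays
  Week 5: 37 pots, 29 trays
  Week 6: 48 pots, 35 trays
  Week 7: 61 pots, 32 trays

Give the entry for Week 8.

76 pots, 38 trays

Pots: differences are 3, 5, 7, … (increasing by 2 each time); 13, 16, 21, 28, 37, 48, 61 → 76.
Trays: alternating steps +6, −3, +6, −3, …; 23, 29, 26, 32, 29, 35, 32 → 38.
So the next line is 76 pots, 38 trays.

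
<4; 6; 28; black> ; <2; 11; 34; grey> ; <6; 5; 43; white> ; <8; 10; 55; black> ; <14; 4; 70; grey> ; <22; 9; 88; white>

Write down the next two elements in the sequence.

First entry goes 4, 2, 6, 8, 14, 22 → 36 → 58 (each term is the sum of the two before it).
Second entry: 6, 11, 5, 10, 4, 9 → 3 → 8 (alternating steps +5, −6, +5, −6, …).
For the third entry, differences are 6, 9, 12, … (increasing by 3 each time): 28, 34, 43, 55, 70, 88 → 109 → 133.
Shade: black, grey, white, black, grey, white → black → grey (repeats black → grey → white).
So the next two elements are <36; 3; 109; black> and <58; 8; 133; grey>.

<36; 3; 109; black>, <58; 8; 133; grey>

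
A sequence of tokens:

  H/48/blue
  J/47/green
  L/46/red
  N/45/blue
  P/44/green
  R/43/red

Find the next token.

Letter: letters move forward 2 places in the alphabet, so H, J, L, N, P, R → T.
Second component goes 48, 47, 46, 45, 44, 43 → 42 (−1 each step).
Colour: repeats blue → green → red, so blue, green, red, blue, green, red → blue.
Combining the parts gives T/42/blue.

T/42/blue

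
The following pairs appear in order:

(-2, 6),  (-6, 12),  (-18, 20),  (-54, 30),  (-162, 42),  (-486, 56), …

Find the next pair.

(-1458, 72)

First value: ×3 each step; -2, -6, -18, -54, -162, -486 → -1458.
Second value: 6, 12, 20, 30, 42, 56 → 72 (differences are 6, 8, 10, … (increasing by 2 each time)).
Putting it together: (-1458, 72).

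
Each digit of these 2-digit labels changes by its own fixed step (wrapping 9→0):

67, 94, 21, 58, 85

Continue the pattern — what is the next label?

For the first digit, +3 each step, mod 10: 6, 9, 2, 5, 8 → 1.
Second digit: 7, 4, 1, 8, 5 → 2 (−3 each step, mod 10).
Combining the parts gives 12.

12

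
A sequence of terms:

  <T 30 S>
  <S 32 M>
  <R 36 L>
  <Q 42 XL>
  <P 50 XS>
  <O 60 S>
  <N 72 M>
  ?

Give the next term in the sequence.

<M 86 L>

Letter — letters move back 1 place in the alphabet: T, S, R, Q, P, O, N → M.
Second part goes 30, 32, 36, 42, 50, 60, 72 → 86 (differences are 2, 4, 6, … (increasing by 2 each time)).
Size: S, M, L, XL, XS, S, M → L (repeats S → M → L → XL → XS).
Putting it together: <M 86 L>.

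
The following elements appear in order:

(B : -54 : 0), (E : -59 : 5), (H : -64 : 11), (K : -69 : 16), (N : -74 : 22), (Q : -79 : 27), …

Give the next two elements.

Letter: letters move forward 3 places in the alphabet, so B, E, H, K, N, Q → T → W.
Second component: -54, -59, -64, -69, -74, -79 → -84 → -89 (−5 each step).
Third component: 0, 5, 11, 16, 22, 27 → 33 → 38 (alternating steps +5, +6, +5, +6, …).
Putting the parts together: (T : -84 : 33) and then (W : -89 : 38).

(T : -84 : 33), (W : -89 : 38)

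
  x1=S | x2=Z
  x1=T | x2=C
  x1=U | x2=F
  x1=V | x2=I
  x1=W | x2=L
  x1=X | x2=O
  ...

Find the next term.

x1=Y | x2=R

For the x1, letters move forward 1 place in the alphabet: S, T, U, V, W, X → Y.
X2: letters move forward 3 places in the alphabet, wrapping Z→A, so Z, C, F, I, L, O → R.
Putting it together: x1=Y | x2=R.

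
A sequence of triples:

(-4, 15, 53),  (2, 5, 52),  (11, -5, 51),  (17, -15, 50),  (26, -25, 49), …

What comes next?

(32, -35, 48)

First component goes -4, 2, 11, 17, 26 → 32 (alternating steps +6, +9, +6, +9, …).
Second component — −10 each step: 15, 5, -5, -15, -25 → -35.
Third component: 53, 52, 51, 50, 49 → 48 (−1 each step).
So the next triple is (32, -35, 48).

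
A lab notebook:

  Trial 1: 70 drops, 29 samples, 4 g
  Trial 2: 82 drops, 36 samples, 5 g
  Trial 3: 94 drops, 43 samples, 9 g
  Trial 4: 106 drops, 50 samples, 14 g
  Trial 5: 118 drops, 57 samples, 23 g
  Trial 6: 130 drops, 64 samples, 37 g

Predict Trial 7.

142 drops, 71 samples, 60 g

Drops: +12 each step; 70, 82, 94, 106, 118, 130 → 142.
Samples: +7 each step, so 29, 36, 43, 50, 57, 64 → 71.
G goes 4, 5, 9, 14, 23, 37 → 60 (each term is the sum of the two before it).
Combining the parts gives 142 drops, 71 samples, 60 g.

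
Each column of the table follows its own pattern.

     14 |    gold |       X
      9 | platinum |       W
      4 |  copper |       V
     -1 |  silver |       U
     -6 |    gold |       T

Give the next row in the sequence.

First component: −5 each step, so 14, 9, 4, -1, -6 → -11.
Metal: gold, platinum, copper, silver, gold → platinum (repeats gold → platinum → copper → silver).
Letter: letters move back 1 place in the alphabet; X, W, V, U, T → S.
Putting it together: -11  platinum  S.

-11  platinum  S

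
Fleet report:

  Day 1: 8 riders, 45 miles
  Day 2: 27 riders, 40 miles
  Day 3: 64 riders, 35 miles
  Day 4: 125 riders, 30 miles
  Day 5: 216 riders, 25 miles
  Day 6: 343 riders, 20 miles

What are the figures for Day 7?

512 riders, 15 miles

Riders goes 8, 27, 64, 125, 216, 343 → 512 (perfect cubes: 2³, 3³, 4³, …).
Miles: 45, 40, 35, 30, 25, 20 → 15 (−5 each step).
So the next record is 512 riders, 15 miles.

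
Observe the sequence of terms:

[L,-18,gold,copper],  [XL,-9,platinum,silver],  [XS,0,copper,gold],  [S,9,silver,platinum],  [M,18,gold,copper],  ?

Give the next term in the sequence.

[L,27,platinum,silver]

Size — runs through clothing sizes XS→XL: L, XL, XS, S, M → L.
Second slot: -18, -9, 0, 9, 18 → 27 (+9 each step).
First metal goes gold, platinum, copper, silver, gold → platinum (repeats gold → platinum → copper → silver).
Second metal: repeats copper → silver → gold → platinum; copper, silver, gold, platinum, copper → silver.
So the next term is [L,27,platinum,silver].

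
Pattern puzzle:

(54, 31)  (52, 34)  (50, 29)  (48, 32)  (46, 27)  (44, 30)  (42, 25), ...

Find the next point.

First component goes 54, 52, 50, 48, 46, 44, 42 → 40 (−2 each step).
For the second component, alternating steps +3, −5, +3, −5, …: 31, 34, 29, 32, 27, 30, 25 → 28.
Putting it together: (40, 28).

(40, 28)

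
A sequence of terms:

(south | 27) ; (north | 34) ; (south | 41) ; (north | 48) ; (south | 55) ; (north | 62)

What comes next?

Direction: alternates south ↔ north, so south, north, south, north, south, north → south.
Second entry goes 27, 34, 41, 48, 55, 62 → 69 (+7 each step).
Combining the parts gives (south | 69).

(south | 69)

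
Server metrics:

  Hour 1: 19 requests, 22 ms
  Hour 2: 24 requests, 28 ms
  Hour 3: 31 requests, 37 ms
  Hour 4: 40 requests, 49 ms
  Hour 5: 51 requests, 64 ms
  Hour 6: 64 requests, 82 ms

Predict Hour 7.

79 requests, 103 ms

Requests: differences are 5, 7, 9, … (increasing by 2 each time); 19, 24, 31, 40, 51, 64 → 79.
Ms: differences are 6, 9, 12, … (increasing by 3 each time); 22, 28, 37, 49, 64, 82 → 103.
Putting it together: 79 requests, 103 ms.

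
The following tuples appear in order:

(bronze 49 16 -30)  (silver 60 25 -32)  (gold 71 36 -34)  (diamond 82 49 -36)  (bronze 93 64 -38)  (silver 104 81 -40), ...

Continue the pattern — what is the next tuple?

Rank: bronze, silver, gold, diamond, bronze, silver → gold (repeats bronze → silver → gold → diamond).
For the second value, +11 each step: 49, 60, 71, 82, 93, 104 → 115.
Third value: perfect squares: 4², 5², 6², …; 16, 25, 36, 49, 64, 81 → 100.
Fourth value: −2 each step, so -30, -32, -34, -36, -38, -40 → -42.
Putting it together: (gold 115 100 -42).

(gold 115 100 -42)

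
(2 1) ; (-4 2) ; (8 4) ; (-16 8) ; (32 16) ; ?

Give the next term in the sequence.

First coordinate — ×(-2) each step: 2, -4, 8, -16, 32 → -64.
Second coordinate: 1, 2, 4, 8, 16 → 32 (×2 each step).
Putting it together: (-64 32).

(-64 32)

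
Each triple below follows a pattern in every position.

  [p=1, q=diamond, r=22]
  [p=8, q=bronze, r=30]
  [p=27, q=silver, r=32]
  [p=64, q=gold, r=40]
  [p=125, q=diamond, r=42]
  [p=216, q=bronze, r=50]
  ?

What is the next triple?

For the p, perfect cubes: 1³, 2³, 3³, …: 1, 8, 27, 64, 125, 216 → 343.
Q goes diamond, bronze, silver, gold, diamond, bronze → silver (repeats diamond → bronze → silver → gold).
For the r, alternating steps +8, +2, +8, +2, …: 22, 30, 32, 40, 42, 50 → 52.
Combining the parts gives [p=343, q=silver, r=52].

[p=343, q=silver, r=52]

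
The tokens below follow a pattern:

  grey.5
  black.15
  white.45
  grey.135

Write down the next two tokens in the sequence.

black.405, white.1215

Shade: grey, black, white, grey → black → white (repeats grey → black → white).
Second component: ×3 each step; 5, 15, 45, 135 → 405 → 1215.
Putting the parts together: black.405 and then white.1215.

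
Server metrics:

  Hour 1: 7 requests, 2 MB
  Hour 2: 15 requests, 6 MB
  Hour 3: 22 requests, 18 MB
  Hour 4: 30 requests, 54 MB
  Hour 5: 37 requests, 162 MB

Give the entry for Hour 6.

45 requests, 486 MB

Requests: 7, 15, 22, 30, 37 → 45 (alternating steps +8, +7, +8, +7, …).
MB: 2, 6, 18, 54, 162 → 486 (×3 each step).
So the next row is 45 requests, 486 MB.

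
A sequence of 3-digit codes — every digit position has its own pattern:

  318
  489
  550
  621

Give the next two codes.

792 then 863

First digit goes 3, 4, 5, 6 → 7 → 8 (+1 each step, mod 10).
For the second digit, −3 each step, mod 10: 1, 8, 5, 2 → 9 → 6.
Third digit goes 8, 9, 0, 1 → 2 → 3 (+1 each step, mod 10).
So the next two codes are 792 and 863.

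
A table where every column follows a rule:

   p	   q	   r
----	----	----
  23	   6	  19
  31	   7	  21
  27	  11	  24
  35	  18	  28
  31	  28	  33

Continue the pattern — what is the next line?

For the column p, alternating steps +8, −4, +8, −4, …: 23, 31, 27, 35, 31 → 39.
Column q goes 6, 7, 11, 18, 28 → 41 (differences are 1, 4, 7, … (increasing by 3 each time)).
Column r: differences are 2, 3, 4, … (increasing by 1 each time), so 19, 21, 24, 28, 33 → 39.
Combining the parts gives 39  41  39.

39  41  39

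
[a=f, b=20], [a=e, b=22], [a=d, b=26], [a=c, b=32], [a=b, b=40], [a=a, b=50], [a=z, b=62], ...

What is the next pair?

[a=y, b=76]

A: letters move back 1 place in the alphabet, wrapping A→Z, so f, e, d, c, b, a, z → y.
B goes 20, 22, 26, 32, 40, 50, 62 → 76 (differences are 2, 4, 6, … (increasing by 2 each time)).
Combining the parts gives [a=y, b=76].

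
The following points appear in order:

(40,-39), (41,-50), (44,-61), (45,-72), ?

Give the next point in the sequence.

(48,-83)

First coordinate: 40, 41, 44, 45 → 48 (alternating steps +1, +3, +1, +3, …).
Second coordinate goes -39, -50, -61, -72 → -83 (−11 each step).
So the next point is (48,-83).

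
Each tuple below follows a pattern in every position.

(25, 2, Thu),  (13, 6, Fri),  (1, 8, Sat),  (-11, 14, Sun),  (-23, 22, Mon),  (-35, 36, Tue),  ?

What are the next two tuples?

First component: −12 each step, so 25, 13, 1, -11, -23, -35 → -47 → -59.
Second component — each term is the sum of the two before it: 2, 6, 8, 14, 22, 36 → 58 → 94.
Day — runs through the weekdays Mon→Sun: Thu, Fri, Sat, Sun, Mon, Tue → Wed → Thu.
So the next two tuples are (-47, 58, Wed) and (-59, 94, Thu).

(-47, 58, Wed), (-59, 94, Thu)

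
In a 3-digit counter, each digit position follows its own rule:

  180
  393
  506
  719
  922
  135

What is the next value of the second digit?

Second digit: +1 each step, mod 10, so 8, 9, 0, 1, 2, 3 → 4.

4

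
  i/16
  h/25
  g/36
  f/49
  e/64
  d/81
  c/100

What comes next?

b/121

Letter: letters move back 1 place in the alphabet, so i, h, g, f, e, d, c → b.
Second component — perfect squares: 4², 5², 6², …: 16, 25, 36, 49, 64, 81, 100 → 121.
So the next token is b/121.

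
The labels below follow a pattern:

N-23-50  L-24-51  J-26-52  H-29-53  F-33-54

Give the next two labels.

Letter: letters move back 2 places in the alphabet; N, L, J, H, F → D → B.
For the second component, differences are 1, 2, 3, … (increasing by 1 each time): 23, 24, 26, 29, 33 → 38 → 44.
Third component: +1 each step; 50, 51, 52, 53, 54 → 55 → 56.
Putting the parts together: D-38-55 and then B-44-56.

D-38-55 then B-44-56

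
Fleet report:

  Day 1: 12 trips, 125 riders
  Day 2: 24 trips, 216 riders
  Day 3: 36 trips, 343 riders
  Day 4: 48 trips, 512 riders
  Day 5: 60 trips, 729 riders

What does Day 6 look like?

For the trips, +12 each step: 12, 24, 36, 48, 60 → 72.
Riders goes 125, 216, 343, 512, 729 → 1000 (perfect cubes: 5³, 6³, 7³, …).
Combining the parts gives 72 trips, 1000 riders.

72 trips, 1000 riders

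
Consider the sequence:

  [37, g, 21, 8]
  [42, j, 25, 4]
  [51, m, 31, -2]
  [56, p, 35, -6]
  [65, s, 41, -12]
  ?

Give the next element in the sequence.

[70, v, 45, -16]

First entry — alternating steps +5, +9, +5, +9, …: 37, 42, 51, 56, 65 → 70.
Letter: letters move forward 3 places in the alphabet, so g, j, m, p, s → v.
Third entry goes 21, 25, 31, 35, 41 → 45 (alternating steps +4, +6, +4, +6, …).
Fourth entry: together with the third entry always sums to 29; 8, 4, -2, -6, -12 → -16.
Putting it together: [70, v, 45, -16].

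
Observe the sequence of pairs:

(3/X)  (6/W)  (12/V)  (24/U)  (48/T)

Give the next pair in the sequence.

(96/S)

First value: ×2 each step, so 3, 6, 12, 24, 48 → 96.
Letter: letters move back 1 place in the alphabet; X, W, V, U, T → S.
Putting it together: (96/S).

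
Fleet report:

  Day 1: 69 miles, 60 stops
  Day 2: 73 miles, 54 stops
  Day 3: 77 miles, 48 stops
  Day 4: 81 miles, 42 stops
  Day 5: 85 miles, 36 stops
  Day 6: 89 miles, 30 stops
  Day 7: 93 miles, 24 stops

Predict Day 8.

97 miles, 18 stops

Miles — +4 each step: 69, 73, 77, 81, 85, 89, 93 → 97.
Stops: −6 each step; 60, 54, 48, 42, 36, 30, 24 → 18.
Combining the parts gives 97 miles, 18 stops.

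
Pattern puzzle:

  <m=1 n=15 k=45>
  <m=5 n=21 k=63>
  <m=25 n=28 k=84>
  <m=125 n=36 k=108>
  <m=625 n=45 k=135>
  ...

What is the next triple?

<m=3125 n=55 k=165>

M: ×5 each step, so 1, 5, 25, 125, 625 → 3125.
For the n, differences are 6, 7, 8, … (increasing by 1 each time): 15, 21, 28, 36, 45 → 55.
K: always 3 × the n; 45, 63, 84, 108, 135 → 165.
Putting it together: <m=3125 n=55 k=165>.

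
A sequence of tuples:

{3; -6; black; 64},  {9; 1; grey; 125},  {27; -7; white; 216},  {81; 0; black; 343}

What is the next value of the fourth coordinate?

Fourth coordinate: 64, 125, 216, 343 → 512 (perfect cubes: 4³, 5³, 6³, …).

512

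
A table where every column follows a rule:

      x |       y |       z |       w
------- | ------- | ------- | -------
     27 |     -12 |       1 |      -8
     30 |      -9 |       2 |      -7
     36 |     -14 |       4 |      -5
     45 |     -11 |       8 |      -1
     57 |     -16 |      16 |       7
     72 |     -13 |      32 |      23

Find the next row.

90  -18  64  55

For the column x, differences are 3, 6, 9, … (increasing by 3 each time): 27, 30, 36, 45, 57, 72 → 90.
Column y — alternating steps +3, −5, +3, −5, …: -12, -9, -14, -11, -16, -13 → -18.
For the column z, ×2 each step: 1, 2, 4, 8, 16, 32 → 64.
Column w goes -8, -7, -5, -1, 7, 23 → 55 (always 9 less than the column z).
Putting it together: 90  -18  64  55.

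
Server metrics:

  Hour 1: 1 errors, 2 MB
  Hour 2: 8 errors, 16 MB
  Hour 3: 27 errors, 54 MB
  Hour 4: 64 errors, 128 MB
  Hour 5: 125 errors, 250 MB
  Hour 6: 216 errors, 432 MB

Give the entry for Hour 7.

Errors — perfect cubes: 1³, 2³, 3³, …: 1, 8, 27, 64, 125, 216 → 343.
MB: always 2 × the errors, so 2, 16, 54, 128, 250, 432 → 686.
So the next record is 343 errors, 686 MB.

343 errors, 686 MB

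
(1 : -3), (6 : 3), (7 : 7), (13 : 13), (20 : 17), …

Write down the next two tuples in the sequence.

First part: each term is the sum of the two before it, so 1, 6, 7, 13, 20 → 33 → 53.
Second part: alternating steps +6, +4, +6, +4, …; -3, 3, 7, 13, 17 → 23 → 27.
So the next two tuples are (33 : 23) and (53 : 27).

(33 : 23), (53 : 27)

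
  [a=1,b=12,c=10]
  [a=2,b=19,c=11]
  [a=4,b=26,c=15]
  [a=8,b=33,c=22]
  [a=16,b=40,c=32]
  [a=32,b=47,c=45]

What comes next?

[a=64,b=54,c=61]

A: 1, 2, 4, 8, 16, 32 → 64 (×2 each step).
B: 12, 19, 26, 33, 40, 47 → 54 (+7 each step).
For the c, differences are 1, 4, 7, … (increasing by 3 each time): 10, 11, 15, 22, 32, 45 → 61.
Combining the parts gives [a=64,b=54,c=61].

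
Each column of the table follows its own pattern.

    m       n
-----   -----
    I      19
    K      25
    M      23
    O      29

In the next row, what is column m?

Column m — letters move forward 2 places in the alphabet: I, K, M, O → Q.

Q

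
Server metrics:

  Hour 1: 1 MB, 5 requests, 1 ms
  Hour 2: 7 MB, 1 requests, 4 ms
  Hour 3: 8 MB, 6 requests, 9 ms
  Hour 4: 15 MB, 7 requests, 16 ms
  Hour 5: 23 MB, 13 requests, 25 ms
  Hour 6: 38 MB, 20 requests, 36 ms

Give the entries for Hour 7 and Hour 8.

MB — each term is the sum of the two before it: 1, 7, 8, 15, 23, 38 → 61 → 99.
Requests: 5, 1, 6, 7, 13, 20 → 33 → 53 (each term is the sum of the two before it).
Ms: perfect squares: 1², 2², 3², …; 1, 4, 9, 16, 25, 36 → 49 → 64.
So the next two records are 61 MB, 33 requests, 49 ms and 99 MB, 53 requests, 64 ms.

61 MB, 33 requests, 49 ms; 99 MB, 53 requests, 64 ms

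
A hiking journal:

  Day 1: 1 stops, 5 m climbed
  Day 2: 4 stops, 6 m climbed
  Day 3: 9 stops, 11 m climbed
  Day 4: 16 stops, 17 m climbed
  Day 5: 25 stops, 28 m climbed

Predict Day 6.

Stops: perfect squares: 1², 2², 3², …; 1, 4, 9, 16, 25 → 36.
M climbed: 5, 6, 11, 17, 28 → 45 (each term is the sum of the two before it).
Combining the parts gives 36 stops, 45 m climbed.

36 stops, 45 m climbed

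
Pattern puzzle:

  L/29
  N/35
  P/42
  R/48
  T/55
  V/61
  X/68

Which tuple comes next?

Z/74

Letter: letters move forward 2 places in the alphabet; L, N, P, R, T, V, X → Z.
Second coordinate: 29, 35, 42, 48, 55, 61, 68 → 74 (alternating steps +6, +7, +6, +7, …).
Putting it together: Z/74.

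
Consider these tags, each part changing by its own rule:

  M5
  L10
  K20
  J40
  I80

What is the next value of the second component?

Letter: M, L, K, J, I → H (letters move back 1 place in the alphabet).
Second component: 5, 10, 20, 40, 80 → 160 (×2 each step).

160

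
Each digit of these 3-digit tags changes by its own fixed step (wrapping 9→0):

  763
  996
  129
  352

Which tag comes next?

585

First digit: 7, 9, 1, 3 → 5 (+2 each step, mod 10).
Second digit — +3 each step, mod 10: 6, 9, 2, 5 → 8.
Third digit — +3 each step, mod 10: 3, 6, 9, 2 → 5.
So the next tag is 585.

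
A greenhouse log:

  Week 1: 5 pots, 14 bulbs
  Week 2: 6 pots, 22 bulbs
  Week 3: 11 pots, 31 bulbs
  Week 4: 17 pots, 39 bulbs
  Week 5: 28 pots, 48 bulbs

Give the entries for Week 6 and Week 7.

Pots goes 5, 6, 11, 17, 28 → 45 → 73 (each term is the sum of the two before it).
Bulbs: alternating steps +8, +9, +8, +9, …, so 14, 22, 31, 39, 48 → 56 → 65.
So the next two rows are 45 pots, 56 bulbs and 73 pots, 65 bulbs.

45 pots, 56 bulbs; 73 pots, 65 bulbs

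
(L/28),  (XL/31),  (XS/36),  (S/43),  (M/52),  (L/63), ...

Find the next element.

Size: L, XL, XS, S, M, L → XL (repeats L → XL → XS → S → M).
Second part: differences are 3, 5, 7, … (increasing by 2 each time), so 28, 31, 36, 43, 52, 63 → 76.
Combining the parts gives (XL/76).

(XL/76)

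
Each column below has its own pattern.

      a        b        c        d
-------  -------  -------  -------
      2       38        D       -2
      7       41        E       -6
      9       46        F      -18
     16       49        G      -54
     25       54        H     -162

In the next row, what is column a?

41

Column a: 2, 7, 9, 16, 25 → 41 (each term is the sum of the two before it).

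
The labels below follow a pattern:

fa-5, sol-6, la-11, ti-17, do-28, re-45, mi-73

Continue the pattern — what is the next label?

Note: fa, sol, la, ti, do, re, mi → fa (runs through the solfège scale do→ti).
For the second component, each term is the sum of the two before it: 5, 6, 11, 17, 28, 45, 73 → 118.
So the next label is fa-118.

fa-118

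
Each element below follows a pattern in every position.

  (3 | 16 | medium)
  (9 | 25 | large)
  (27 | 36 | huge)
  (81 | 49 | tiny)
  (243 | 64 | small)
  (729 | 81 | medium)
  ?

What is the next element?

(2187 | 100 | large)

First coordinate — ×3 each step: 3, 9, 27, 81, 243, 729 → 2187.
Second coordinate: perfect squares: 4², 5², 6², …, so 16, 25, 36, 49, 64, 81 → 100.
Size goes medium, large, huge, tiny, small, medium → large (repeats medium → large → huge → tiny → small).
Combining the parts gives (2187 | 100 | large).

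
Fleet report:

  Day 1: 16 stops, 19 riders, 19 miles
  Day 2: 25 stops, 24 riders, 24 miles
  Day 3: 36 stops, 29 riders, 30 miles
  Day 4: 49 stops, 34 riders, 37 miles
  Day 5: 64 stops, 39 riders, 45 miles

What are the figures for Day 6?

Stops goes 16, 25, 36, 49, 64 → 81 (perfect squares: 4², 5², 6², …).
Riders — +5 each step: 19, 24, 29, 34, 39 → 44.
Miles goes 19, 24, 30, 37, 45 → 54 (differences are 5, 6, 7, … (increasing by 1 each time)).
Combining the parts gives 81 stops, 44 riders, 54 miles.

81 stops, 44 riders, 54 miles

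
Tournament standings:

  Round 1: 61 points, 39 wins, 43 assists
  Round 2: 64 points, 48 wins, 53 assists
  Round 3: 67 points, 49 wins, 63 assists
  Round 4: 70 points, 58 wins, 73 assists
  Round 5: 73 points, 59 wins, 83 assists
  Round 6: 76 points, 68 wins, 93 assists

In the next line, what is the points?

79

Points: 61, 64, 67, 70, 73, 76 → 79 (+3 each step).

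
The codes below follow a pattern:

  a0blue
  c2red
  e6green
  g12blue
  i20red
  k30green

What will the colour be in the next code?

blue

Letter — letters move forward 2 places in the alphabet: a, c, e, g, i, k → m.
Second component — differences are 2, 4, 6, … (increasing by 2 each time): 0, 2, 6, 12, 20, 30 → 42.
Colour: repeats blue → red → green; blue, red, green, blue, red, green → blue.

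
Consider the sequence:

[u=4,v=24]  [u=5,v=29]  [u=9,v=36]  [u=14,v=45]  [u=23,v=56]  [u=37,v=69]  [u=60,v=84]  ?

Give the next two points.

[u=97,v=101], [u=157,v=120]

U: each term is the sum of the two before it, so 4, 5, 9, 14, 23, 37, 60 → 97 → 157.
V: differences are 5, 7, 9, … (increasing by 2 each time), so 24, 29, 36, 45, 56, 69, 84 → 101 → 120.
Putting the parts together: [u=97,v=101] and then [u=157,v=120].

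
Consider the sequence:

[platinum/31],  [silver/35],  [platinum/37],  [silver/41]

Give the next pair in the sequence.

[platinum/43]

Metal: alternates platinum ↔ silver; platinum, silver, platinum, silver → platinum.
Second coordinate: 31, 35, 37, 41 → 43 (alternating steps +4, +2, +4, +2, …).
So the next pair is [platinum/43].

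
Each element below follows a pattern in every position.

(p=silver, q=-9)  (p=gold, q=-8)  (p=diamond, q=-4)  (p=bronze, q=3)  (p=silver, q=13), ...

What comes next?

(p=gold, q=26)

P: silver, gold, diamond, bronze, silver → gold (repeats silver → gold → diamond → bronze).
Q: differences are 1, 4, 7, … (increasing by 3 each time), so -9, -8, -4, 3, 13 → 26.
So the next element is (p=gold, q=26).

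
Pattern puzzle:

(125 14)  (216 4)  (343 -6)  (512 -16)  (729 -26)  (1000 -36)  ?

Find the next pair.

First part: perfect cubes: 5³, 6³, 7³, …; 125, 216, 343, 512, 729, 1000 → 1331.
Second part: −10 each step, so 14, 4, -6, -16, -26, -36 → -46.
Combining the parts gives (1331 -46).

(1331 -46)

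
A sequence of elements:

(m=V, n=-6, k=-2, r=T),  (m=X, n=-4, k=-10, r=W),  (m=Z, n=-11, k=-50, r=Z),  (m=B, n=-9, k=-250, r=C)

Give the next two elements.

(m=D, n=-16, k=-1250, r=F), (m=F, n=-14, k=-6250, r=I)

M — letters move forward 2 places in the alphabet, wrapping Z→A: V, X, Z, B → D → F.
N: alternating steps +2, −7, +2, −7, …, so -6, -4, -11, -9 → -16 → -14.
For the k, ×5 each step: -2, -10, -50, -250 → -1250 → -6250.
R: letters move forward 3 places in the alphabet, wrapping Z→A; T, W, Z, C → F → I.
Putting the parts together: (m=D, n=-16, k=-1250, r=F) and then (m=F, n=-14, k=-6250, r=I).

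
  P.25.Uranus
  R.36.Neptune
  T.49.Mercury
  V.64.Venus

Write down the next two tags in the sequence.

Letter goes P, R, T, V → X → Z (letters move forward 2 places in the alphabet).
Second component: 25, 36, 49, 64 → 81 → 100 (perfect squares: 5², 6², 7², …).
Planet: Uranus, Neptune, Mercury, Venus → Earth → Mars (runs through the planets Mercury→Neptune).
So the next two tags are X.81.Earth and Z.100.Mars.

X.81.Earth, Z.100.Mars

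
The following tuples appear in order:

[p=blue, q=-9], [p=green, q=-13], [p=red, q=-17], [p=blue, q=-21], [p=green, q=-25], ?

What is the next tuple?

P: repeats blue → green → red, so blue, green, red, blue, green → red.
Q goes -9, -13, -17, -21, -25 → -29 (−4 each step).
Combining the parts gives [p=red, q=-29].

[p=red, q=-29]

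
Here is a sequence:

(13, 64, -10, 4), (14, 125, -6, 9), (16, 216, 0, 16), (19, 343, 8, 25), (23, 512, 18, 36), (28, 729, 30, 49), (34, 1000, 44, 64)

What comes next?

First coordinate: differences are 1, 2, 3, … (increasing by 1 each time); 13, 14, 16, 19, 23, 28, 34 → 41.
Second coordinate goes 64, 125, 216, 343, 512, 729, 1000 → 1331 (perfect cubes: 4³, 5³, 6³, …).
Third coordinate goes -10, -6, 0, 8, 18, 30, 44 → 60 (differences are 4, 6, 8, … (increasing by 2 each time)).
Fourth coordinate: 4, 9, 16, 25, 36, 49, 64 → 81 (perfect squares: 2², 3², 4², …).
So the next element is (41, 1331, 60, 81).

(41, 1331, 60, 81)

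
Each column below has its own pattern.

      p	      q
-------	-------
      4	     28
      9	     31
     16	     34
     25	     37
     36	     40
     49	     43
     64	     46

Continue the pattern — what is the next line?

Column p goes 4, 9, 16, 25, 36, 49, 64 → 81 (perfect squares: 2², 3², 4², …).
Column q: +3 each step; 28, 31, 34, 37, 40, 43, 46 → 49.
Putting it together: 81  49.

81  49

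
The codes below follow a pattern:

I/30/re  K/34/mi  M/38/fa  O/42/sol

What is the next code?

Letter goes I, K, M, O → Q (letters move forward 2 places in the alphabet).
For the second component, +4 each step: 30, 34, 38, 42 → 46.
Note: runs through the solfège scale do→ti; re, mi, fa, sol → la.
Combining the parts gives Q/46/la.

Q/46/la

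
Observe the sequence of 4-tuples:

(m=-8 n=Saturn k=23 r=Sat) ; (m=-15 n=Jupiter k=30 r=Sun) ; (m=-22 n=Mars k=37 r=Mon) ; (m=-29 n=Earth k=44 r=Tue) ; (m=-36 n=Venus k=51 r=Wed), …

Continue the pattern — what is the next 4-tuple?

M goes -8, -15, -22, -29, -36 → -43 (−7 each step).
N — runs backward through the planets Mercury→Neptune: Saturn, Jupiter, Mars, Earth, Venus → Mercury.
K: together with the m always sums to 15, so 23, 30, 37, 44, 51 → 58.
R: Sat, Sun, Mon, Tue, Wed → Thu (runs through the weekdays Mon→Sun).
Combining the parts gives (m=-43 n=Mercury k=58 r=Thu).

(m=-43 n=Mercury k=58 r=Thu)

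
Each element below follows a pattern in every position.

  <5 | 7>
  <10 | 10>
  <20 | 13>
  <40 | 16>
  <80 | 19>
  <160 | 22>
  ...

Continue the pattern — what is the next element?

<320 | 25>

First component — ×2 each step: 5, 10, 20, 40, 80, 160 → 320.
Second component: +3 each step, so 7, 10, 13, 16, 19, 22 → 25.
So the next element is <320 | 25>.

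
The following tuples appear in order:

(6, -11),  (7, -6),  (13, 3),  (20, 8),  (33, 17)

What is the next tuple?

First coordinate — each term is the sum of the two before it: 6, 7, 13, 20, 33 → 53.
For the second coordinate, alternating steps +5, +9, +5, +9, …: -11, -6, 3, 8, 17 → 22.
Putting it together: (53, 22).

(53, 22)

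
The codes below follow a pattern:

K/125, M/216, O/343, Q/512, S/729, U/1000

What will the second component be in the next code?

Letter — letters move forward 2 places in the alphabet: K, M, O, Q, S, U → W.
Second component goes 125, 216, 343, 512, 729, 1000 → 1331 (perfect cubes: 5³, 6³, 7³, …).

1331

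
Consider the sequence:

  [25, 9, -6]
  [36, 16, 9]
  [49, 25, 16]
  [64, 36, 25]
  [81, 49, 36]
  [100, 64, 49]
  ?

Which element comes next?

[121, 81, 64]

First part goes 25, 36, 49, 64, 81, 100 → 121 (perfect squares: 5², 6², 7², …).
Second part goes 9, 16, 25, 36, 49, 64 → 81 (perfect squares: 3², 4², 5², …).
For the third part, always the previous value of the second part: -6, 9, 16, 25, 36, 49 → 64.
Putting it together: [121, 81, 64].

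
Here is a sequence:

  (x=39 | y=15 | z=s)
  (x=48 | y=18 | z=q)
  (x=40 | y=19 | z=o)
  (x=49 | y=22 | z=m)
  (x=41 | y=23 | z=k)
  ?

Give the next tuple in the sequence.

(x=50 | y=26 | z=i)

X: 39, 48, 40, 49, 41 → 50 (alternating steps +9, −8, +9, −8, …).
Y: 15, 18, 19, 22, 23 → 26 (alternating steps +3, +1, +3, +1, …).
Z — letters move back 2 places in the alphabet: s, q, o, m, k → i.
Combining the parts gives (x=50 | y=26 | z=i).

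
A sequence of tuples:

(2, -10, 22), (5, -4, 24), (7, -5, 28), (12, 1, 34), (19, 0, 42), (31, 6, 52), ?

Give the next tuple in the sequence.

(50, 5, 64)

First component: 2, 5, 7, 12, 19, 31 → 50 (each term is the sum of the two before it).
Second component: alternating steps +6, −1, +6, −1, …; -10, -4, -5, 1, 0, 6 → 5.
For the third component, differences are 2, 4, 6, … (increasing by 2 each time): 22, 24, 28, 34, 42, 52 → 64.
So the next tuple is (50, 5, 64).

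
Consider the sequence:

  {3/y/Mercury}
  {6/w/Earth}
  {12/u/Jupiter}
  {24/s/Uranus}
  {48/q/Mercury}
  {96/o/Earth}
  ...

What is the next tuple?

First slot — ×2 each step: 3, 6, 12, 24, 48, 96 → 192.
Letter: y, w, u, s, q, o → m (letters move back 2 places in the alphabet).
Planet: repeats Mercury → Earth → Jupiter → Uranus, so Mercury, Earth, Jupiter, Uranus, Mercury, Earth → Jupiter.
So the next tuple is {192/m/Jupiter}.

{192/m/Jupiter}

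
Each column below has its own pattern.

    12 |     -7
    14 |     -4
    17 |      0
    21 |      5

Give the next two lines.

First component — differences are 2, 3, 4, … (increasing by 1 each time): 12, 14, 17, 21 → 26 → 32.
Second component: -7, -4, 0, 5 → 11 → 18 (differences are 3, 4, 5, … (increasing by 1 each time)).
Putting the parts together: 26  11 and then 32  18.

26  11; 32  18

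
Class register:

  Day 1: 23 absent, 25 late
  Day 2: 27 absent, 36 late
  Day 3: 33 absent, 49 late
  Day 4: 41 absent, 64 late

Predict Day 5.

51 absent, 81 late

Absent: 23, 27, 33, 41 → 51 (differences are 4, 6, 8, … (increasing by 2 each time)).
Late — perfect squares: 5², 6², 7², …: 25, 36, 49, 64 → 81.
Putting it together: 51 absent, 81 late.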